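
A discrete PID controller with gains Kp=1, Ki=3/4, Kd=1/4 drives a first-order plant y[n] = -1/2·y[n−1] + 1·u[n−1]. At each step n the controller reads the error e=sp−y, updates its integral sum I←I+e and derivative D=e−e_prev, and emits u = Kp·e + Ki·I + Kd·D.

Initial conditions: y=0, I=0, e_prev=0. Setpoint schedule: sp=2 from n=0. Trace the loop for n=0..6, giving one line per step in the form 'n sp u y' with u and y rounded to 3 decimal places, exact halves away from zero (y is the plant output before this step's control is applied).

0 2 4.000 0.000
1 2 -3.000 4.000
2 2 14.500 -5.000
3 2 -26.500 17.000
4 2 71.750 -35.000
5 2 -162.000 89.250
6 2 395.375 -206.625

(exact arithmetic carried between steps; '≈' marks a value shown rounded to 6 d.p. or computed from one; I and e_prev carry over from the previous line; the table rounds u and y to 3 d.p., halves away from zero)
n=0: y=0, sp=2, e=sp−y=2; I=2, D=e−e_prev=2; u=1·2+3/4·2+1/4·2=4; next y=-1/2·0+1·4=4
n=1: y=4, sp=2, e=sp−y=-2; I=0, D=e−e_prev=-4; u=1·(-2)+3/4·0+1/4·(-4)=-3; next y=-1/2·4+1·(-3)=-5
n=2: y=-5, sp=2, e=sp−y=7; I=7, D=e−e_prev=9; u=1·7+3/4·7+1/4·9=14.5; next y=-1/2·(-5)+1·14.5=17
n=3: y=17, sp=2, e=sp−y=-15; I=-8, D=e−e_prev=-22; u=1·(-15)+3/4·(-8)+1/4·(-22)=-26.5; next y=-1/2·17+1·(-26.5)=-35
n=4: y=-35, sp=2, e=sp−y=37; I=29, D=e−e_prev=52; u=1·37+3/4·29+1/4·52=71.75; next y=-1/2·(-35)+1·71.75=89.25
n=5: y=89.25, sp=2, e=sp−y=-87.25; I=-58.25, D=e−e_prev=-124.25; u=1·(-87.25)+3/4·(-58.25)+1/4·(-124.25)=-162; next y=-1/2·89.25+1·(-162)=-206.625
n=6: y=-206.625, sp=2, e=sp−y=208.625; I=150.375, D=e−e_prev=295.875; u=1·208.625+3/4·150.375+1/4·295.875=395.375; next y=-1/2·(-206.625)+1·395.375=498.6875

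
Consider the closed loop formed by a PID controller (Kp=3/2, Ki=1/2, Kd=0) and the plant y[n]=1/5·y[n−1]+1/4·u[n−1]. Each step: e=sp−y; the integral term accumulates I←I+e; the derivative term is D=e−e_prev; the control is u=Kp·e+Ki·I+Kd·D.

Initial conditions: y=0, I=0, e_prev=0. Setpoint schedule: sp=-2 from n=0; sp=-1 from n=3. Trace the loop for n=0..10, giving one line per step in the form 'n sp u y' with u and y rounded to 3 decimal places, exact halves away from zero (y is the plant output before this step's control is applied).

(exact arithmetic carried between steps; '≈' marks a value shown rounded to 6 d.p. or computed from one; I and e_prev carry over from the previous line; the table rounds u and y to 3 d.p., halves away from zero)
n=0: y=0, sp=-2, e=sp−y=-2; I=-2, D=e−e_prev=-2; u=3/2·(-2)+1/2·(-2)+0·(-2)=-4; next y=1/5·0+1/4·(-4)=-1
n=1: y=-1, sp=-2, e=sp−y=-1; I=-3, D=e−e_prev=1; u=3/2·(-1)+1/2·(-3)+0·1=-3; next y=1/5·(-1)+1/4·(-3)=-0.95
n=2: y=-0.95, sp=-2, e=sp−y=-1.05; I=-4.05, D=e−e_prev=-0.05; u=3/2·(-1.05)+1/2·(-4.05)+0·(-0.05)=-3.6; next y=1/5·(-0.95)+1/4·(-3.6)=-1.09
n=3: y=-1.09, sp=-1, e=sp−y=0.09; I=-3.96, D=e−e_prev=1.14; u=3/2·0.09+1/2·(-3.96)+0·1.14=-1.845; next y=1/5·(-1.09)+1/4·(-1.845)=-0.67925
n=4: y=-0.67925, sp=-1, e=sp−y=-0.32075; I=-4.28075, D=e−e_prev=-0.41075; u=3/2·(-0.32075)+1/2·(-4.28075)+0·(-0.41075)=-2.6215; next y=1/5·(-0.67925)+1/4·(-2.6215)=-0.791225
n=5: y=-0.791225, sp=-1, e=sp−y=-0.208775; I=-4.489525, D=e−e_prev=0.111975; u=3/2·(-0.208775)+1/2·(-4.489525)+0·0.111975=-2.557925; next y=1/5·(-0.791225)+1/4·(-2.557925)≈-0.797726
n=6: y≈-0.797726, sp=-1, e=sp−y≈-0.202274; I≈-4.691799, D=e−e_prev≈0.006501; u=3/2·(-0.202274)+1/2·(-4.691799)+0·0.006501≈-2.64931; next y=1/5·(-0.797726)+1/4·(-2.64931)≈-0.821873
n=7: y≈-0.821873, sp=-1, e=sp−y≈-0.178127; I≈-4.869926, D=e−e_prev≈0.024147; u=3/2·(-0.178127)+1/2·(-4.869926)+0·0.024147≈-2.702154; next y=1/5·(-0.821873)+1/4·(-2.702154)≈-0.839913
n=8: y≈-0.839913, sp=-1, e=sp−y≈-0.160087; I≈-5.030013, D=e−e_prev≈0.018040; u=3/2·(-0.160087)+1/2·(-5.030013)+0·0.018040≈-2.755137; next y=1/5·(-0.839913)+1/4·(-2.755137)≈-0.856767
n=9: y≈-0.856767, sp=-1, e=sp−y≈-0.143233; I≈-5.173246, D=e−e_prev≈0.016854; u=3/2·(-0.143233)+1/2·(-5.173246)+0·0.016854≈-2.801473; next y=1/5·(-0.856767)+1/4·(-2.801473)≈-0.871722
n=10: y≈-0.871722, sp=-1, e=sp−y≈-0.128278; I≈-5.301525, D=e−e_prev≈0.014955; u=3/2·(-0.128278)+1/2·(-5.301525)+0·0.014955≈-2.843180; next y=1/5·(-0.871722)+1/4·(-2.843180)≈-0.885139

0 -2 -4.000 0.000
1 -2 -3.000 -1.000
2 -2 -3.600 -0.950
3 -1 -1.845 -1.090
4 -1 -2.622 -0.679
5 -1 -2.558 -0.791
6 -1 -2.649 -0.798
7 -1 -2.702 -0.822
8 -1 -2.755 -0.840
9 -1 -2.801 -0.857
10 -1 -2.843 -0.872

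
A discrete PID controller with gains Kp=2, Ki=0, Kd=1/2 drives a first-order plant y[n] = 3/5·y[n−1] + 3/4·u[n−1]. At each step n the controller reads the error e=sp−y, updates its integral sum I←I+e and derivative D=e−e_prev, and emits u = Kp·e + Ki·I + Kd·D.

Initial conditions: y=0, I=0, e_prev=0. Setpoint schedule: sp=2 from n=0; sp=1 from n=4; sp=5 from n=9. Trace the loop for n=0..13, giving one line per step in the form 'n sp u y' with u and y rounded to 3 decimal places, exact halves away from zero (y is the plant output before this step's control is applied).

(exact arithmetic carried between steps; '≈' marks a value shown rounded to 6 d.p. or computed from one; I and e_prev carry over from the previous line; the table rounds u and y to 3 d.p., halves away from zero)
n=0: y=0, sp=2, e=sp−y=2; I=2, D=e−e_prev=2; u=2·2+0·2+1/2·2=5; next y=3/5·0+3/4·5=3.75
n=1: y=3.75, sp=2, e=sp−y=-1.75; I=0.25, D=e−e_prev=-3.75; u=2·(-1.75)+0·0.25+1/2·(-3.75)=-5.375; next y=3/5·3.75+3/4·(-5.375)=-1.78125
n=2: y=-1.78125, sp=2, e=sp−y=3.78125; I=4.03125, D=e−e_prev=5.53125; u=2·3.78125+0·4.03125+1/2·5.53125=10.328125; next y=3/5·(-1.78125)+3/4·10.328125≈6.677344
n=3: y≈6.677344, sp=2, e=sp−y≈-4.677344; I≈-0.646094, D=e−e_prev≈-8.458594; u=2·(-4.677344)+0·(-0.646094)+1/2·(-8.458594)≈-13.583984; next y=3/5·6.677344+3/4·(-13.583984)≈-6.181582
n=4: y≈-6.181582, sp=1, e=sp−y≈7.181582; I≈6.535488, D=e−e_prev≈11.858926; u=2·7.181582+0·6.535488+1/2·11.858926≈20.292627; next y=3/5·(-6.181582)+3/4·20.292627≈11.510521
n=5: y≈11.510521, sp=1, e=sp−y≈-10.510521; I≈-3.975033, D=e−e_prev≈-17.692103; u=2·(-10.510521)+0·(-3.975033)+1/2·(-17.692103)≈-29.867094; next y=3/5·11.510521+3/4·(-29.867094)≈-15.494008
n=6: y≈-15.494008, sp=1, e=sp−y≈16.494008; I≈12.518975, D=e−e_prev≈27.004529; u=2·16.494008+0·12.518975+1/2·27.004529≈46.490279; next y=3/5·(-15.494008)+3/4·46.490279≈25.571305
n=7: y≈25.571305, sp=1, e=sp−y≈-24.571305; I≈-12.052330, D=e−e_prev≈-41.065313; u=2·(-24.571305)+0·(-12.052330)+1/2·(-41.065313)≈-69.675266; next y=3/5·25.571305+3/4·(-69.675266)≈-36.913667
n=8: y≈-36.913667, sp=1, e=sp−y≈37.913667; I≈25.861337, D=e−e_prev≈62.484972; u=2·37.913667+0·25.861337+1/2·62.484972≈107.069819; next y=3/5·(-36.913667)+3/4·107.069819≈58.154164
n=9: y≈58.154164, sp=5, e=sp−y≈-53.154164; I≈-27.292828, D=e−e_prev≈-91.067831; u=2·(-53.154164)+0·(-27.292828)+1/2·(-91.067831)≈-151.842244; next y=3/5·58.154164+3/4·(-151.842244)≈-78.989185
n=10: y≈-78.989185, sp=5, e=sp−y≈83.989185; I≈56.696357, D=e−e_prev≈137.143349; u=2·83.989185+0·56.696357+1/2·137.143349≈236.550044; next y=3/5·(-78.989185)+3/4·236.550044≈130.019022
n=11: y≈130.019022, sp=5, e=sp−y≈-125.019022; I≈-68.322665, D=e−e_prev≈-209.008207; u=2·(-125.019022)+0·(-68.322665)+1/2·(-209.008207)≈-354.542147; next y=3/5·130.019022+3/4·(-354.542147)≈-187.895197
n=12: y≈-187.895197, sp=5, e=sp−y≈192.895197; I≈124.572532, D=e−e_prev≈317.914219; u=2·192.895197+0·124.572532+1/2·317.914219≈544.747504; next y=3/5·(-187.895197)+3/4·544.747504≈295.823510
n=13: y≈295.823510, sp=5, e=sp−y≈-290.823510; I≈-166.250978, D=e−e_prev≈-483.718707; u=2·(-290.823510)+0·(-166.250978)+1/2·(-483.718707)≈-823.506373; next y=3/5·295.823510+3/4·(-823.506373)≈-440.135674

0 2 5.000 0.000
1 2 -5.375 3.750
2 2 10.328 -1.781
3 2 -13.584 6.677
4 1 20.293 -6.182
5 1 -29.867 11.511
6 1 46.490 -15.494
7 1 -69.675 25.571
8 1 107.070 -36.914
9 5 -151.842 58.154
10 5 236.550 -78.989
11 5 -354.542 130.019
12 5 544.748 -187.895
13 5 -823.506 295.824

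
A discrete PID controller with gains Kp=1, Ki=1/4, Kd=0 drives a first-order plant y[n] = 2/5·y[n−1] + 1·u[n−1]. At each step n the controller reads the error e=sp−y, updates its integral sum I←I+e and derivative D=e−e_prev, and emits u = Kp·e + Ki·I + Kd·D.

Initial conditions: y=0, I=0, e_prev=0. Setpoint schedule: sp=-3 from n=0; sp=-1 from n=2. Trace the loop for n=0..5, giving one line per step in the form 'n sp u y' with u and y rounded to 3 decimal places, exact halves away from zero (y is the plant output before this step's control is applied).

0 -3 -3.750 0.000
1 -3 0.188 -3.750
2 -1 -0.172 -1.313
3 -1 -0.863 -0.697
4 -1 -0.383 -1.142
5 -1 -0.725 -0.839

(exact arithmetic carried between steps; '≈' marks a value shown rounded to 6 d.p. or computed from one; I and e_prev carry over from the previous line; the table rounds u and y to 3 d.p., halves away from zero)
n=0: y=0, sp=-3, e=sp−y=-3; I=-3, D=e−e_prev=-3; u=1·(-3)+1/4·(-3)+0·(-3)=-3.75; next y=2/5·0+1·(-3.75)=-3.75
n=1: y=-3.75, sp=-3, e=sp−y=0.75; I=-2.25, D=e−e_prev=3.75; u=1·0.75+1/4·(-2.25)+0·3.75=0.1875; next y=2/5·(-3.75)+1·0.1875=-1.3125
n=2: y=-1.3125, sp=-1, e=sp−y=0.3125; I=-1.9375, D=e−e_prev=-0.4375; u=1·0.3125+1/4·(-1.9375)+0·(-0.4375)=-0.171875; next y=2/5·(-1.3125)+1·(-0.171875)=-0.696875
n=3: y=-0.696875, sp=-1, e=sp−y=-0.303125; I=-2.240625, D=e−e_prev=-0.615625; u=1·(-0.303125)+1/4·(-2.240625)+0·(-0.615625)≈-0.863281; next y=2/5·(-0.696875)+1·(-0.863281)≈-1.142031
n=4: y≈-1.142031, sp=-1, e=sp−y≈0.142031; I≈-2.098594, D=e−e_prev≈0.445156; u=1·0.142031+1/4·(-2.098594)+0·0.445156≈-0.382617; next y=2/5·(-1.142031)+1·(-0.382617)≈-0.839430
n=5: y≈-0.839430, sp=-1, e=sp−y≈-0.160570; I≈-2.259164, D=e−e_prev≈-0.302602; u=1·(-0.160570)+1/4·(-2.259164)+0·(-0.302602)≈-0.725361; next y=2/5·(-0.839430)+1·(-0.725361)≈-1.061133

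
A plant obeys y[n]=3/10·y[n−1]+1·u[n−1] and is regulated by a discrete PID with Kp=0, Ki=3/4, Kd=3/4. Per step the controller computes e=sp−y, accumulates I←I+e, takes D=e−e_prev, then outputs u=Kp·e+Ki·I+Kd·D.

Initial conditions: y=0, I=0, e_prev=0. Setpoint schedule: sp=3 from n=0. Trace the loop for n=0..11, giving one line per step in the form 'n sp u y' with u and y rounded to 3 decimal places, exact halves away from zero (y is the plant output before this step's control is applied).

0 3 4.500 0.000
1 3 -2.250 4.500
2 3 8.100 -0.900
3 3 -6.120 7.830
4 3 14.207 -3.771
5 3 -14.685 13.075
6 3 26.150 -10.763
7 3 -31.932 22.921
8 3 50.355 -25.056
9 3 -66.427 42.838
10 3 99.236 -53.576
11 3 -135.751 83.163

(exact arithmetic carried between steps; '≈' marks a value shown rounded to 6 d.p. or computed from one; I and e_prev carry over from the previous line; the table rounds u and y to 3 d.p., halves away from zero)
n=0: y=0, sp=3, e=sp−y=3; I=3, D=e−e_prev=3; u=0·3+3/4·3+3/4·3=4.5; next y=3/10·0+1·4.5=4.5
n=1: y=4.5, sp=3, e=sp−y=-1.5; I=1.5, D=e−e_prev=-4.5; u=0·(-1.5)+3/4·1.5+3/4·(-4.5)=-2.25; next y=3/10·4.5+1·(-2.25)=-0.9
n=2: y=-0.9, sp=3, e=sp−y=3.9; I=5.4, D=e−e_prev=5.4; u=0·3.9+3/4·5.4+3/4·5.4=8.1; next y=3/10·(-0.9)+1·8.1=7.83
n=3: y=7.83, sp=3, e=sp−y=-4.83; I=0.57, D=e−e_prev=-8.73; u=0·(-4.83)+3/4·0.57+3/4·(-8.73)=-6.12; next y=3/10·7.83+1·(-6.12)=-3.771
n=4: y=-3.771, sp=3, e=sp−y=6.771; I=7.341, D=e−e_prev=11.601; u=0·6.771+3/4·7.341+3/4·11.601=14.2065; next y=3/10·(-3.771)+1·14.2065=13.0752
n=5: y=13.0752, sp=3, e=sp−y=-10.0752; I=-2.7342, D=e−e_prev=-16.8462; u=0·(-10.0752)+3/4·(-2.7342)+3/4·(-16.8462)=-14.6853; next y=3/10·13.0752+1·(-14.6853)=-10.76274
n=6: y=-10.76274, sp=3, e=sp−y=13.76274; I=11.02854, D=e−e_prev=23.83794; u=0·13.76274+3/4·11.02854+3/4·23.83794=26.14986; next y=3/10·(-10.76274)+1·26.14986=22.921038
n=7: y=22.921038, sp=3, e=sp−y=-19.921038; I=-8.892498, D=e−e_prev=-33.683778; u=0·(-19.921038)+3/4·(-8.892498)+3/4·(-33.683778)=-31.932207; next y=3/10·22.921038+1·(-31.932207)≈-25.055896
n=8: y≈-25.055896, sp=3, e=sp−y≈28.055896; I≈19.163398, D=e−e_prev≈47.976934; u=0·28.055896+3/4·19.163398+3/4·47.976934≈50.355248; next y=3/10·(-25.055896)+1·50.355248≈42.838480
n=9: y≈42.838480, sp=3, e=sp−y≈-39.838480; I≈-20.675082, D=e−e_prev≈-67.894375; u=0·(-39.838480)+3/4·(-20.675082)+3/4·(-67.894375)≈-66.427093; next y=3/10·42.838480+1·(-66.427093)≈-53.575549
n=10: y≈-53.575549, sp=3, e=sp−y≈56.575549; I≈35.900467, D=e−e_prev≈96.414029; u=0·56.575549+3/4·35.900467+3/4·96.414029≈99.235872; next y=3/10·(-53.575549)+1·99.235872≈83.163207
n=11: y≈83.163207, sp=3, e=sp−y≈-80.163207; I≈-44.262740, D=e−e_prev≈-136.738756; u=0·(-80.163207)+3/4·(-44.262740)+3/4·(-136.738756)≈-135.751122; next y=3/10·83.163207+1·(-135.751122)≈-110.802160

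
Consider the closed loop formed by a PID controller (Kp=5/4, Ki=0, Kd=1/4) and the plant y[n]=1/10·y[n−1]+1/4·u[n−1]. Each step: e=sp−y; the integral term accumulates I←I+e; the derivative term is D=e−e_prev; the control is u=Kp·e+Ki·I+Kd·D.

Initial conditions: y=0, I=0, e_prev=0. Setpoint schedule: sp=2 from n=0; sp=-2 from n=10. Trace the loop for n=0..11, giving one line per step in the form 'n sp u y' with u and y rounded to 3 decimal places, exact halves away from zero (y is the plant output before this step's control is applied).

(exact arithmetic carried between steps; '≈' marks a value shown rounded to 6 d.p. or computed from one; I and e_prev carry over from the previous line; the table rounds u and y to 3 d.p., halves away from zero)
n=0: y=0, sp=2, e=sp−y=2; I=2, D=e−e_prev=2; u=5/4·2+0·2+1/4·2=3; next y=1/10·0+1/4·3=0.75
n=1: y=0.75, sp=2, e=sp−y=1.25; I=3.25, D=e−e_prev=-0.75; u=5/4·1.25+0·3.25+1/4·(-0.75)=1.375; next y=1/10·0.75+1/4·1.375=0.41875
n=2: y=0.41875, sp=2, e=sp−y=1.58125; I=4.83125, D=e−e_prev=0.33125; u=5/4·1.58125+0·4.83125+1/4·0.33125=2.059375; next y=1/10·0.41875+1/4·2.059375≈0.556719
n=3: y≈0.556719, sp=2, e=sp−y≈1.443281; I≈6.274531, D=e−e_prev≈-0.137969; u=5/4·1.443281+0·6.274531+1/4·(-0.137969)≈1.769609; next y=1/10·0.556719+1/4·1.769609≈0.498074
n=4: y≈0.498074, sp=2, e=sp−y≈1.501926; I≈7.776457, D=e−e_prev≈0.058645; u=5/4·1.501926+0·7.776457+1/4·0.058645≈1.892068; next y=1/10·0.498074+1/4·1.892068≈0.522825
n=5: y≈0.522825, sp=2, e=sp−y≈1.477175; I≈9.253633, D=e−e_prev≈-0.024750; u=5/4·1.477175+0·9.253633+1/4·(-0.024750)≈1.840282; next y=1/10·0.522825+1/4·1.840282≈0.512353
n=6: y≈0.512353, sp=2, e=sp−y≈1.487647; I≈10.741280, D=e−e_prev≈0.010472; u=5/4·1.487647+0·10.741280+1/4·0.010472≈1.862177; next y=1/10·0.512353+1/4·1.862177≈0.516779
n=7: y≈0.516779, sp=2, e=sp−y≈1.483221; I≈12.224500, D=e−e_prev≈-0.004427; u=5/4·1.483221+0·12.224500+1/4·(-0.004427)≈1.852919; next y=1/10·0.516779+1/4·1.852919≈0.514908
n=8: y≈0.514908, sp=2, e=sp−y≈1.485092; I≈13.709592, D=e−e_prev≈0.001872; u=5/4·1.485092+0·13.709592+1/4·0.001872≈1.856833; next y=1/10·0.514908+1/4·1.856833≈0.515699
n=9: y≈0.515699, sp=2, e=sp−y≈1.484301; I≈15.193893, D=e−e_prev≈-0.000791; u=5/4·1.484301+0·15.193893+1/4·(-0.000791)≈1.855178; next y=1/10·0.515699+1/4·1.855178≈0.515364
n=10: y≈0.515364, sp=-2, e=sp−y≈-2.515364; I≈12.678529, D=e−e_prev≈-3.999665; u=5/4·(-2.515364)+0·12.678529+1/4·(-3.999665)≈-4.144122; next y=1/10·0.515364+1/4·(-4.144122)≈-0.984494
n=11: y≈-0.984494, sp=-2, e=sp−y≈-1.015506; I≈11.663023, D=e−e_prev≈1.499859; u=5/4·(-1.015506)+0·11.663023+1/4·1.499859≈-0.894418; next y=1/10·(-0.984494)+1/4·(-0.894418)≈-0.322054

0 2 3.000 0.000
1 2 1.375 0.750
2 2 2.059 0.419
3 2 1.770 0.557
4 2 1.892 0.498
5 2 1.840 0.523
6 2 1.862 0.512
7 2 1.853 0.517
8 2 1.857 0.515
9 2 1.855 0.516
10 -2 -4.144 0.515
11 -2 -0.894 -0.984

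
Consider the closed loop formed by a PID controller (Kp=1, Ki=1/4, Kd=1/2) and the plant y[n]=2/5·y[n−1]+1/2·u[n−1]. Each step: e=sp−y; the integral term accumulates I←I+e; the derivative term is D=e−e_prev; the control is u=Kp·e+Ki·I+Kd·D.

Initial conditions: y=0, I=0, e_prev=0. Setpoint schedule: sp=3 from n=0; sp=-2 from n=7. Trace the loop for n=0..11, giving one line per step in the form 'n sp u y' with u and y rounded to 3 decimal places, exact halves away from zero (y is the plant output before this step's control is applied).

0 3 5.250 0.000
1 3 -0.094 2.625
2 3 4.151 1.003
3 3 1.260 2.477
4 3 3.626 1.621
5 3 2.072 2.461
6 3 3.398 2.020
7 -2 -6.179 2.507
8 -2 3.477 -2.087
9 -2 -4.032 0.904
10 -2 1.214 -1.654
11 -2 -2.951 -0.055

(exact arithmetic carried between steps; '≈' marks a value shown rounded to 6 d.p. or computed from one; I and e_prev carry over from the previous line; the table rounds u and y to 3 d.p., halves away from zero)
n=0: y=0, sp=3, e=sp−y=3; I=3, D=e−e_prev=3; u=1·3+1/4·3+1/2·3=5.25; next y=2/5·0+1/2·5.25=2.625
n=1: y=2.625, sp=3, e=sp−y=0.375; I=3.375, D=e−e_prev=-2.625; u=1·0.375+1/4·3.375+1/2·(-2.625)=-0.09375; next y=2/5·2.625+1/2·(-0.09375)=1.003125
n=2: y=1.003125, sp=3, e=sp−y=1.996875; I=5.371875, D=e−e_prev=1.621875; u=1·1.996875+1/4·5.371875+1/2·1.621875≈4.150781; next y=2/5·1.003125+1/2·4.150781≈2.476641
n=3: y≈2.476641, sp=3, e=sp−y≈0.523359; I≈5.895234, D=e−e_prev≈-1.473516; u=1·0.523359+1/4·5.895234+1/2·(-1.473516)≈1.260410; next y=2/5·2.476641+1/2·1.260410≈1.620861
n=4: y≈1.620861, sp=3, e=sp−y≈1.379139; I≈7.274373, D=e−e_prev≈0.855779; u=1·1.379139+1/4·7.274373+1/2·0.855779≈3.625622; next y=2/5·1.620861+1/2·3.625622≈2.461155
n=5: y≈2.461155, sp=3, e=sp−y≈0.538845; I≈7.813218, D=e−e_prev≈-0.840294; u=1·0.538845+1/4·7.813218+1/2·(-0.840294)≈2.072002; next y=2/5·2.461155+1/2·2.072002≈2.020463
n=6: y≈2.020463, sp=3, e=sp−y≈0.979537; I≈8.792755, D=e−e_prev≈0.440692; u=1·0.979537+1/4·8.792755+1/2·0.440692≈3.398072; next y=2/5·2.020463+1/2·3.398072≈2.507221
n=7: y≈2.507221, sp=-2, e=sp−y≈-4.507221; I≈4.285534, D=e−e_prev≈-5.486758; u=1·(-4.507221)+1/4·4.285534+1/2·(-5.486758)≈-6.179217; next y=2/5·2.507221+1/2·(-6.179217)≈-2.086720
n=8: y≈-2.086720, sp=-2, e=sp−y≈0.086720; I≈4.372253, D=e−e_prev≈4.593941; u=1·0.086720+1/4·4.372253+1/2·4.593941≈3.476754; next y=2/5·(-2.086720)+1/2·3.476754≈0.903689
n=9: y≈0.903689, sp=-2, e=sp−y≈-2.903689; I≈1.468564, D=e−e_prev≈-2.990409; u=1·(-2.903689)+1/4·1.468564+1/2·(-2.990409)≈-4.031752; next y=2/5·0.903689+1/2·(-4.031752)≈-1.654401
n=10: y≈-1.654401, sp=-2, e=sp−y≈-0.345599; I≈1.122965, D=e−e_prev≈2.558089; u=1·(-0.345599)+1/4·1.122965+1/2·2.558089≈1.214186; next y=2/5·(-1.654401)+1/2·1.214186≈-0.054667
n=11: y≈-0.054667, sp=-2, e=sp−y≈-1.945333; I≈-0.822368, D=e−e_prev≈-1.599734; u=1·(-1.945333)+1/4·(-0.822368)+1/2·(-1.599734)≈-2.950792; next y=2/5·(-0.054667)+1/2·(-2.950792)≈-1.497263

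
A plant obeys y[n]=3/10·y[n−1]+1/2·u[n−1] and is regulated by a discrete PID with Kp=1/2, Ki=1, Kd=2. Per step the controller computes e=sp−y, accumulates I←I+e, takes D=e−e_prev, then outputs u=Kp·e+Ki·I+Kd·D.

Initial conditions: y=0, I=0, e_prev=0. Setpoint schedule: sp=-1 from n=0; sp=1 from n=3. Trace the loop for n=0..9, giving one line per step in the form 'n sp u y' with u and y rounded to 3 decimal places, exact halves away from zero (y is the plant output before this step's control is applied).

0 -1 -3.500 0.000
1 -1 3.625 -1.750
2 -1 -9.756 1.288
3 1 21.259 -4.492
4 1 -37.016 9.282
5 1 69.769 -15.724
6 1 -124.137 30.167
7 1 229.627 -53.018
8 1 -414.467 98.908
9 1 759.119 -177.561

(exact arithmetic carried between steps; '≈' marks a value shown rounded to 6 d.p. or computed from one; I and e_prev carry over from the previous line; the table rounds u and y to 3 d.p., halves away from zero)
n=0: y=0, sp=-1, e=sp−y=-1; I=-1, D=e−e_prev=-1; u=1/2·(-1)+1·(-1)+2·(-1)=-3.5; next y=3/10·0+1/2·(-3.5)=-1.75
n=1: y=-1.75, sp=-1, e=sp−y=0.75; I=-0.25, D=e−e_prev=1.75; u=1/2·0.75+1·(-0.25)+2·1.75=3.625; next y=3/10·(-1.75)+1/2·3.625=1.2875
n=2: y=1.2875, sp=-1, e=sp−y=-2.2875; I=-2.5375, D=e−e_prev=-3.0375; u=1/2·(-2.2875)+1·(-2.5375)+2·(-3.0375)=-9.75625; next y=3/10·1.2875+1/2·(-9.75625)=-4.491875
n=3: y=-4.491875, sp=1, e=sp−y=5.491875; I=2.954375, D=e−e_prev=7.779375; u=1/2·5.491875+1·2.954375+2·7.779375≈21.259063; next y=3/10·(-4.491875)+1/2·21.259063≈9.281969
n=4: y≈9.281969, sp=1, e=sp−y≈-8.281969; I≈-5.327594, D=e−e_prev≈-13.773844; u=1/2·(-8.281969)+1·(-5.327594)+2·(-13.773844)≈-37.016266; next y=3/10·9.281969+1/2·(-37.016266)≈-15.723542
n=5: y≈-15.723542, sp=1, e=sp−y≈16.723542; I≈11.395948, D=e−e_prev≈25.005511; u=1/2·16.723542+1·11.395948+2·25.005511≈69.768741; next y=3/10·(-15.723542)+1/2·69.768741≈30.167308
n=6: y≈30.167308, sp=1, e=sp−y≈-29.167308; I≈-17.771360, D=e−e_prev≈-45.890850; u=1/2·(-29.167308)+1·(-17.771360)+2·(-45.890850)≈-124.136714; next y=3/10·30.167308+1/2·(-124.136714)≈-53.018165
n=7: y≈-53.018165, sp=1, e=sp−y≈54.018165; I≈36.246805, D=e−e_prev≈83.185473; u=1/2·54.018165+1·36.246805+2·83.185473≈229.626833; next y=3/10·(-53.018165)+1/2·229.626833≈98.907967
n=8: y≈98.907967, sp=1, e=sp−y≈-97.907967; I≈-61.661162, D=e−e_prev≈-151.926132; u=1/2·(-97.907967)+1·(-61.661162)+2·(-151.926132)≈-414.467409; next y=3/10·98.907967+1/2·(-414.467409)≈-177.561314
n=9: y≈-177.561314, sp=1, e=sp−y≈178.561314; I≈116.900152, D=e−e_prev≈276.469281; u=1/2·178.561314+1·116.900152+2·276.469281≈759.119372; next y=3/10·(-177.561314)+1/2·759.119372≈326.291292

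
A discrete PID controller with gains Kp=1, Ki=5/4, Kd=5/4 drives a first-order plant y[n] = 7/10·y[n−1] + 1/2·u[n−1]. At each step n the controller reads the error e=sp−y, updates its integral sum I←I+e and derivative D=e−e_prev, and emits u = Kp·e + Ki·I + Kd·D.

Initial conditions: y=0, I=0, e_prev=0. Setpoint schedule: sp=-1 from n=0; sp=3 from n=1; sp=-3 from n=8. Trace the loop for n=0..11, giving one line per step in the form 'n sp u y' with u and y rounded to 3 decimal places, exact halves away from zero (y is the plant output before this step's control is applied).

(exact arithmetic carried between steps; '≈' marks a value shown rounded to 6 d.p. or computed from one; I and e_prev carry over from the previous line; the table rounds u and y to 3 d.p., halves away from zero)
n=0: y=0, sp=-1, e=sp−y=-1; I=-1, D=e−e_prev=-1; u=1·(-1)+5/4·(-1)+5/4·(-1)=-3.5; next y=7/10·0+1/2·(-3.5)=-1.75
n=1: y=-1.75, sp=3, e=sp−y=4.75; I=3.75, D=e−e_prev=5.75; u=1·4.75+5/4·3.75+5/4·5.75=16.625; next y=7/10·(-1.75)+1/2·16.625=7.0875
n=2: y=7.0875, sp=3, e=sp−y=-4.0875; I=-0.3375, D=e−e_prev=-8.8375; u=1·(-4.0875)+5/4·(-0.3375)+5/4·(-8.8375)=-15.55625; next y=7/10·7.0875+1/2·(-15.55625)=-2.816875
n=3: y=-2.816875, sp=3, e=sp−y=5.816875; I=5.479375, D=e−e_prev=9.904375; u=1·5.816875+5/4·5.479375+5/4·9.904375≈25.046563; next y=7/10·(-2.816875)+1/2·25.046563≈10.551469
n=4: y≈10.551469, sp=3, e=sp−y≈-7.551469; I≈-2.072094, D=e−e_prev≈-13.368344; u=1·(-7.551469)+5/4·(-2.072094)+5/4·(-13.368344)≈-26.852016; next y=7/10·10.551469+1/2·(-26.852016)≈-6.039980
n=5: y≈-6.039980, sp=3, e=sp−y≈9.039980; I≈6.967886, D=e−e_prev≈16.591448; u=1·9.039980+5/4·6.967886+5/4·16.591448≈38.489148; next y=7/10·(-6.039980)+1/2·38.489148≈15.016588
n=6: y≈15.016588, sp=3, e=sp−y≈-12.016588; I≈-5.048702, D=e−e_prev≈-21.056568; u=1·(-12.016588)+5/4·(-5.048702)+5/4·(-21.056568)≈-44.648175; next y=7/10·15.016588+1/2·(-44.648175)≈-11.812476
n=7: y≈-11.812476, sp=3, e=sp−y≈14.812476; I≈9.763774, D=e−e_prev≈26.829064; u=1·14.812476+5/4·9.763774+5/4·26.829064≈60.553524; next y=7/10·(-11.812476)+1/2·60.553524≈22.008029
n=8: y≈22.008029, sp=-3, e=sp−y≈-25.008029; I≈-15.244255, D=e−e_prev≈-39.820505; u=1·(-25.008029)+5/4·(-15.244255)+5/4·(-39.820505)≈-93.838978; next y=7/10·22.008029+1/2·(-93.838978)≈-31.513869
n=9: y≈-31.513869, sp=-3, e=sp−y≈28.513869; I≈13.269614, D=e−e_prev≈53.521897; u=1·28.513869+5/4·13.269614+5/4·53.521897≈112.003258; next y=7/10·(-31.513869)+1/2·112.003258≈33.941921
n=10: y≈33.941921, sp=-3, e=sp−y≈-36.941921; I≈-23.672307, D=e−e_prev≈-65.455790; u=1·(-36.941921)+5/4·(-23.672307)+5/4·(-65.455790)≈-148.352042; next y=7/10·33.941921+1/2·(-148.352042)≈-50.416676
n=11: y≈-50.416676, sp=-3, e=sp−y≈47.416676; I≈23.744369, D=e−e_prev≈84.358597; u=1·47.416676+5/4·23.744369+5/4·84.358597≈182.545384; next y=7/10·(-50.416676)+1/2·182.545384≈55.981019

0 -1 -3.500 0.000
1 3 16.625 -1.750
2 3 -15.556 7.088
3 3 25.047 -2.817
4 3 -26.852 10.551
5 3 38.489 -6.040
6 3 -44.648 15.017
7 3 60.554 -11.812
8 -3 -93.839 22.008
9 -3 112.003 -31.514
10 -3 -148.352 33.942
11 -3 182.545 -50.417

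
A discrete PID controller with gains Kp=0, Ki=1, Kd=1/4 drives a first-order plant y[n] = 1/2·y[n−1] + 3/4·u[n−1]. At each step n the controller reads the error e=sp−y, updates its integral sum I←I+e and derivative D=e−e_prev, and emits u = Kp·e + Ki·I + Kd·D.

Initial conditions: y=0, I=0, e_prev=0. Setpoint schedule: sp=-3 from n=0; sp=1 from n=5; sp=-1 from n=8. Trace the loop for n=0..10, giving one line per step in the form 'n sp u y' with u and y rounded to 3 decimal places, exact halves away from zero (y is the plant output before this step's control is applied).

(exact arithmetic carried between steps; '≈' marks a value shown rounded to 6 d.p. or computed from one; I and e_prev carry over from the previous line; the table rounds u and y to 3 d.p., halves away from zero)
n=0: y=0, sp=-3, e=sp−y=-3; I=-3, D=e−e_prev=-3; u=0·(-3)+1·(-3)+1/4·(-3)=-3.75; next y=1/2·0+3/4·(-3.75)=-2.8125
n=1: y=-2.8125, sp=-3, e=sp−y=-0.1875; I=-3.1875, D=e−e_prev=2.8125; u=0·(-0.1875)+1·(-3.1875)+1/4·2.8125=-2.484375; next y=1/2·(-2.8125)+3/4·(-2.484375)≈-3.269531
n=2: y≈-3.269531, sp=-3, e=sp−y≈0.269531; I≈-2.917969, D=e−e_prev≈0.457031; u=0·0.269531+1·(-2.917969)+1/4·0.457031≈-2.803711; next y=1/2·(-3.269531)+3/4·(-2.803711)≈-3.737549
n=3: y≈-3.737549, sp=-3, e=sp−y≈0.737549; I≈-2.180420, D=e−e_prev≈0.468018; u=0·0.737549+1·(-2.180420)+1/4·0.468018≈-2.063416; next y=1/2·(-3.737549)+3/4·(-2.063416)≈-3.416336
n=4: y≈-3.416336, sp=-3, e=sp−y≈0.416336; I≈-1.764084, D=e−e_prev≈-0.321213; u=0·0.416336+1·(-1.764084)+1/4·(-0.321213)≈-1.844387; next y=1/2·(-3.416336)+3/4·(-1.844387)≈-3.091458
n=5: y≈-3.091458, sp=1, e=sp−y≈4.091458; I≈2.327374, D=e−e_prev≈3.675122; u=0·4.091458+1·2.327374+1/4·3.675122≈3.246155; next y=1/2·(-3.091458)+3/4·3.246155≈0.888887
n=6: y≈0.888887, sp=1, e=sp−y≈0.111113; I≈2.438487, D=e−e_prev≈-3.980345; u=0·0.111113+1·2.438487+1/4·(-3.980345)≈1.443401; next y=1/2·0.888887+3/4·1.443401≈1.526994
n=7: y≈1.526994, sp=1, e=sp−y≈-0.526994; I≈1.911493, D=e−e_prev≈-0.638107; u=0·(-0.526994)+1·1.911493+1/4·(-0.638107)≈1.751966; next y=1/2·1.526994+3/4·1.751966≈2.077472
n=8: y≈2.077472, sp=-1, e=sp−y≈-3.077472; I≈-1.165979, D=e−e_prev≈-2.550478; u=0·(-3.077472)+1·(-1.165979)+1/4·(-2.550478)≈-1.803598; next y=1/2·2.077472+3/4·(-1.803598)≈-0.313963
n=9: y≈-0.313963, sp=-1, e=sp−y≈-0.686037; I≈-1.852016, D=e−e_prev≈2.391435; u=0·(-0.686037)+1·(-1.852016)+1/4·2.391435≈-1.254157; next y=1/2·(-0.313963)+3/4·(-1.254157)≈-1.097599
n=10: y≈-1.097599, sp=-1, e=sp−y≈0.097599; I≈-1.754417, D=e−e_prev≈0.783637; u=0·0.097599+1·(-1.754417)+1/4·0.783637≈-1.558507; next y=1/2·(-1.097599)+3/4·(-1.558507)≈-1.717680

0 -3 -3.750 0.000
1 -3 -2.484 -2.813
2 -3 -2.804 -3.270
3 -3 -2.063 -3.738
4 -3 -1.844 -3.416
5 1 3.246 -3.091
6 1 1.443 0.889
7 1 1.752 1.527
8 -1 -1.804 2.077
9 -1 -1.254 -0.314
10 -1 -1.559 -1.098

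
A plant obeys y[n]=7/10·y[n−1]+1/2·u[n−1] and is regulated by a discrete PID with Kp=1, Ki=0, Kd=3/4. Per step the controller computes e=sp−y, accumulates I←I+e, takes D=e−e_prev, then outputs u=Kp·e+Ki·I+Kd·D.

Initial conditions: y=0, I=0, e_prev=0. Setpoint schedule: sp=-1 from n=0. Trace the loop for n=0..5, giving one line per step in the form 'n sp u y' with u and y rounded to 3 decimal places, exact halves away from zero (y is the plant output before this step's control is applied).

0 -1 -1.750 0.000
1 -1 0.531 -0.875
2 -1 -1.049 -0.347
3 -1 0.083 -0.767
4 -1 -0.708 -0.496
5 -1 -0.145 -0.701

(exact arithmetic carried between steps; '≈' marks a value shown rounded to 6 d.p. or computed from one; I and e_prev carry over from the previous line; the table rounds u and y to 3 d.p., halves away from zero)
n=0: y=0, sp=-1, e=sp−y=-1; I=-1, D=e−e_prev=-1; u=1·(-1)+0·(-1)+3/4·(-1)=-1.75; next y=7/10·0+1/2·(-1.75)=-0.875
n=1: y=-0.875, sp=-1, e=sp−y=-0.125; I=-1.125, D=e−e_prev=0.875; u=1·(-0.125)+0·(-1.125)+3/4·0.875=0.53125; next y=7/10·(-0.875)+1/2·0.53125=-0.346875
n=2: y=-0.346875, sp=-1, e=sp−y=-0.653125; I=-1.778125, D=e−e_prev=-0.528125; u=1·(-0.653125)+0·(-1.778125)+3/4·(-0.528125)≈-1.049219; next y=7/10·(-0.346875)+1/2·(-1.049219)≈-0.767422
n=3: y≈-0.767422, sp=-1, e=sp−y≈-0.232578; I≈-2.010703, D=e−e_prev≈0.420547; u=1·(-0.232578)+0·(-2.010703)+3/4·0.420547≈0.082832; next y=7/10·(-0.767422)+1/2·0.082832≈-0.495779
n=4: y≈-0.495779, sp=-1, e=sp−y≈-0.504221; I≈-2.514924, D=e−e_prev≈-0.271643; u=1·(-0.504221)+0·(-2.514924)+3/4·(-0.271643)≈-0.707953; next y=7/10·(-0.495779)+1/2·(-0.707953)≈-0.701022
n=5: y≈-0.701022, sp=-1, e=sp−y≈-0.298978; I≈-2.813902, D=e−e_prev≈0.205243; u=1·(-0.298978)+0·(-2.813902)+3/4·0.205243≈-0.145046; next y=7/10·(-0.701022)+1/2·(-0.145046)≈-0.563238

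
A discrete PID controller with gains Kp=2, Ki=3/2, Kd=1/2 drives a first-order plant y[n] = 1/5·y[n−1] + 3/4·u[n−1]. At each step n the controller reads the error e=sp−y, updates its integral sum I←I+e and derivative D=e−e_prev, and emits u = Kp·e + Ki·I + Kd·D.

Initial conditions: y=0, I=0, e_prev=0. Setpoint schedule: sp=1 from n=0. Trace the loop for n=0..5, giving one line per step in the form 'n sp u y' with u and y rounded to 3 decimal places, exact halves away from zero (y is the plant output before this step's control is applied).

0 1 4.000 0.000
1 1 -7.000 3.000
2 1 22.100 -4.650
3 1 -54.430 15.645
4 1 147.104 -37.694
5 1 -383.456 102.789

(exact arithmetic carried between steps; '≈' marks a value shown rounded to 6 d.p. or computed from one; I and e_prev carry over from the previous line; the table rounds u and y to 3 d.p., halves away from zero)
n=0: y=0, sp=1, e=sp−y=1; I=1, D=e−e_prev=1; u=2·1+3/2·1+1/2·1=4; next y=1/5·0+3/4·4=3
n=1: y=3, sp=1, e=sp−y=-2; I=-1, D=e−e_prev=-3; u=2·(-2)+3/2·(-1)+1/2·(-3)=-7; next y=1/5·3+3/4·(-7)=-4.65
n=2: y=-4.65, sp=1, e=sp−y=5.65; I=4.65, D=e−e_prev=7.65; u=2·5.65+3/2·4.65+1/2·7.65=22.1; next y=1/5·(-4.65)+3/4·22.1=15.645
n=3: y=15.645, sp=1, e=sp−y=-14.645; I=-9.995, D=e−e_prev=-20.295; u=2·(-14.645)+3/2·(-9.995)+1/2·(-20.295)=-54.43; next y=1/5·15.645+3/4·(-54.43)=-37.6935
n=4: y=-37.6935, sp=1, e=sp−y=38.6935; I=28.6985, D=e−e_prev=53.3385; u=2·38.6935+3/2·28.6985+1/2·53.3385=147.104; next y=1/5·(-37.6935)+3/4·147.104=102.7893
n=5: y=102.7893, sp=1, e=sp−y=-101.7893; I=-73.0908, D=e−e_prev=-140.4828; u=2·(-101.7893)+3/2·(-73.0908)+1/2·(-140.4828)=-383.4562; next y=1/5·102.7893+3/4·(-383.4562)=-267.03429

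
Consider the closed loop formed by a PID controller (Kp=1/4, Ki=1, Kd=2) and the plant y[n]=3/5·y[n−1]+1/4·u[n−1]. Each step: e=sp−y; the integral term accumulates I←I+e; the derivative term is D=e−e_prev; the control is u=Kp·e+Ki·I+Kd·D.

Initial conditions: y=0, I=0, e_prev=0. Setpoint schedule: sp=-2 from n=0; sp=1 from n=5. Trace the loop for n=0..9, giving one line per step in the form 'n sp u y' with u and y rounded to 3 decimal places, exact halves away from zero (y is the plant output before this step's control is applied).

(exact arithmetic carried between steps; '≈' marks a value shown rounded to 6 d.p. or computed from one; I and e_prev carry over from the previous line; the table rounds u and y to 3 d.p., halves away from zero)
n=0: y=0, sp=-2, e=sp−y=-2; I=-2, D=e−e_prev=-2; u=1/4·(-2)+1·(-2)+2·(-2)=-6.5; next y=3/5·0+1/4·(-6.5)=-1.625
n=1: y=-1.625, sp=-2, e=sp−y=-0.375; I=-2.375, D=e−e_prev=1.625; u=1/4·(-0.375)+1·(-2.375)+2·1.625=0.78125; next y=3/5·(-1.625)+1/4·0.78125≈-0.779688
n=2: y≈-0.779688, sp=-2, e=sp−y≈-1.220313; I≈-3.595313, D=e−e_prev≈-0.845313; u=1/4·(-1.220313)+1·(-3.595313)+2·(-0.845313)≈-5.591016; next y=3/5·(-0.779688)+1/4·(-5.591016)≈-1.865566
n=3: y≈-1.865566, sp=-2, e=sp−y≈-0.134434; I≈-3.729746, D=e−e_prev≈1.085879; u=1/4·(-0.134434)+1·(-3.729746)+2·1.085879≈-1.591597; next y=3/5·(-1.865566)+1/4·(-1.591597)≈-1.517239
n=4: y≈-1.517239, sp=-2, e=sp−y≈-0.482761; I≈-4.212507, D=e−e_prev≈-0.348327; u=1/4·(-0.482761)+1·(-4.212507)+2·(-0.348327)≈-5.029852; next y=3/5·(-1.517239)+1/4·(-5.029852)≈-2.167806
n=5: y≈-2.167806, sp=1, e=sp−y≈3.167806; I≈-1.044701, D=e−e_prev≈3.650567; u=1/4·3.167806+1·(-1.044701)+2·3.650567≈7.048386; next y=3/5·(-2.167806)+1/4·7.048386≈0.461413
n=6: y≈0.461413, sp=1, e=sp−y≈0.538587; I≈-0.506113, D=e−e_prev≈-2.629219; u=1/4·0.538587+1·(-0.506113)+2·(-2.629219)≈-5.629904; next y=3/5·0.461413+1/4·(-5.629904)≈-1.130629
n=7: y≈-1.130629, sp=1, e=sp−y≈2.130629; I≈1.624515, D=e−e_prev≈1.592041; u=1/4·2.130629+1·1.624515+2·1.592041≈5.341255; next y=3/5·(-1.130629)+1/4·5.341255≈0.656937
n=8: y≈0.656937, sp=1, e=sp−y≈0.343063; I≈1.967579, D=e−e_prev≈-1.787565; u=1/4·0.343063+1·1.967579+2·(-1.787565)≈-1.521786; next y=3/5·0.656937+1/4·(-1.521786)≈0.013716
n=9: y≈0.013716, sp=1, e=sp−y≈0.986284; I≈2.953863, D=e−e_prev≈0.643221; u=1/4·0.986284+1·2.953863+2·0.643221≈4.486876; next y=3/5·0.013716+1/4·4.486876≈1.129948

0 -2 -6.500 0.000
1 -2 0.781 -1.625
2 -2 -5.591 -0.780
3 -2 -1.592 -1.866
4 -2 -5.030 -1.517
5 1 7.048 -2.168
6 1 -5.630 0.461
7 1 5.341 -1.131
8 1 -1.522 0.657
9 1 4.487 0.014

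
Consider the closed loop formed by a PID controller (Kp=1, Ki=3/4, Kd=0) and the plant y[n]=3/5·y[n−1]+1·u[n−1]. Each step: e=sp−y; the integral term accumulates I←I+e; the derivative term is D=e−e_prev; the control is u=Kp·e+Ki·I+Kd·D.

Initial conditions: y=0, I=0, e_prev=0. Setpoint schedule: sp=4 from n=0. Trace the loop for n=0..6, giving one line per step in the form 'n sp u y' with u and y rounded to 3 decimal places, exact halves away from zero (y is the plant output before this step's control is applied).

0 4 7.000 0.000
1 4 -2.250 7.000
2 4 4.338 1.950
3 4 -0.351 5.508
4 4 2.988 2.954
5 4 0.612 4.760
6 4 2.303 3.468

(exact arithmetic carried between steps; '≈' marks a value shown rounded to 6 d.p. or computed from one; I and e_prev carry over from the previous line; the table rounds u and y to 3 d.p., halves away from zero)
n=0: y=0, sp=4, e=sp−y=4; I=4, D=e−e_prev=4; u=1·4+3/4·4+0·4=7; next y=3/5·0+1·7=7
n=1: y=7, sp=4, e=sp−y=-3; I=1, D=e−e_prev=-7; u=1·(-3)+3/4·1+0·(-7)=-2.25; next y=3/5·7+1·(-2.25)=1.95
n=2: y=1.95, sp=4, e=sp−y=2.05; I=3.05, D=e−e_prev=5.05; u=1·2.05+3/4·3.05+0·5.05=4.3375; next y=3/5·1.95+1·4.3375=5.5075
n=3: y=5.5075, sp=4, e=sp−y=-1.5075; I=1.5425, D=e−e_prev=-3.5575; u=1·(-1.5075)+3/4·1.5425+0·(-3.5575)=-0.350625; next y=3/5·5.5075+1·(-0.350625)=2.953875
n=4: y=2.953875, sp=4, e=sp−y=1.046125; I=2.588625, D=e−e_prev=2.553625; u=1·1.046125+3/4·2.588625+0·2.553625≈2.987594; next y=3/5·2.953875+1·2.987594≈4.759919
n=5: y≈4.759919, sp=4, e=sp−y≈-0.759919; I≈1.828706, D=e−e_prev≈-1.806044; u=1·(-0.759919)+3/4·1.828706+0·(-1.806044)≈0.611611; next y=3/5·4.759919+1·0.611611≈3.467562
n=6: y≈3.467562, sp=4, e=sp−y≈0.532438; I≈2.361144, D=e−e_prev≈1.292357; u=1·0.532438+3/4·2.361144+0·1.292357≈2.303296; next y=3/5·3.467562+1·2.303296≈4.383833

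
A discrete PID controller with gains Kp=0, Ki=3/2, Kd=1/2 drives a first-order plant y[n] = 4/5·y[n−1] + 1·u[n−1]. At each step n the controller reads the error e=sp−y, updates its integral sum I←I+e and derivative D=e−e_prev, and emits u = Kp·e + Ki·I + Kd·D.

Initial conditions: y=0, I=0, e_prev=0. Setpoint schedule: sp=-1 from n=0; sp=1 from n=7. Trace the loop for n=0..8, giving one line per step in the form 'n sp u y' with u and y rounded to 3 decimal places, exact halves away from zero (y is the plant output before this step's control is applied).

(exact arithmetic carried between steps; '≈' marks a value shown rounded to 6 d.p. or computed from one; I and e_prev carry over from the previous line; the table rounds u and y to 3 d.p., halves away from zero)
n=0: y=0, sp=-1, e=sp−y=-1; I=-1, D=e−e_prev=-1; u=0·(-1)+3/2·(-1)+1/2·(-1)=-2; next y=4/5·0+1·(-2)=-2
n=1: y=-2, sp=-1, e=sp−y=1; I=0, D=e−e_prev=2; u=0·1+3/2·0+1/2·2=1; next y=4/5·(-2)+1·1=-0.6
n=2: y=-0.6, sp=-1, e=sp−y=-0.4; I=-0.4, D=e−e_prev=-1.4; u=0·(-0.4)+3/2·(-0.4)+1/2·(-1.4)=-1.3; next y=4/5·(-0.6)+1·(-1.3)=-1.78
n=3: y=-1.78, sp=-1, e=sp−y=0.78; I=0.38, D=e−e_prev=1.18; u=0·0.78+3/2·0.38+1/2·1.18=1.16; next y=4/5·(-1.78)+1·1.16=-0.264
n=4: y=-0.264, sp=-1, e=sp−y=-0.736; I=-0.356, D=e−e_prev=-1.516; u=0·(-0.736)+3/2·(-0.356)+1/2·(-1.516)=-1.292; next y=4/5·(-0.264)+1·(-1.292)=-1.5032
n=5: y=-1.5032, sp=-1, e=sp−y=0.5032; I=0.1472, D=e−e_prev=1.2392; u=0·0.5032+3/2·0.1472+1/2·1.2392=0.8404; next y=4/5·(-1.5032)+1·0.8404=-0.36216
n=6: y=-0.36216, sp=-1, e=sp−y=-0.63784; I=-0.49064, D=e−e_prev=-1.14104; u=0·(-0.63784)+3/2·(-0.49064)+1/2·(-1.14104)=-1.30648; next y=4/5·(-0.36216)+1·(-1.30648)=-1.596208
n=7: y=-1.596208, sp=1, e=sp−y=2.596208; I=2.105568, D=e−e_prev=3.234048; u=0·2.596208+3/2·2.105568+1/2·3.234048=4.775376; next y=4/5·(-1.596208)+1·4.775376≈3.498410
n=8: y≈3.498410, sp=1, e=sp−y≈-2.498410; I≈-0.392842, D=e−e_prev≈-5.094618; u=0·(-2.498410)+3/2·(-0.392842)+1/2·(-5.094618)≈-3.136571; next y=4/5·3.498410+1·(-3.136571)≈-0.337844

0 -1 -2.000 0.000
1 -1 1.000 -2.000
2 -1 -1.300 -0.600
3 -1 1.160 -1.780
4 -1 -1.292 -0.264
5 -1 0.840 -1.503
6 -1 -1.306 -0.362
7 1 4.775 -1.596
8 1 -3.137 3.498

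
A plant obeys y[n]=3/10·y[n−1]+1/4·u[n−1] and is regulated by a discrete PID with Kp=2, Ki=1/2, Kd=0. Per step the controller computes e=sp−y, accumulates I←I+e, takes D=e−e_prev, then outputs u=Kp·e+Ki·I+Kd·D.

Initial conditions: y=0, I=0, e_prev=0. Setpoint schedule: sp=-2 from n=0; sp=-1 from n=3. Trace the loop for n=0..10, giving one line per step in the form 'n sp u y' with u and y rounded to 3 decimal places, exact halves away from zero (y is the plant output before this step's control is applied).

(exact arithmetic carried between steps; '≈' marks a value shown rounded to 6 d.p. or computed from one; I and e_prev carry over from the previous line; the table rounds u and y to 3 d.p., halves away from zero)
n=0: y=0, sp=-2, e=sp−y=-2; I=-2, D=e−e_prev=-2; u=2·(-2)+1/2·(-2)+0·(-2)=-5; next y=3/10·0+1/4·(-5)=-1.25
n=1: y=-1.25, sp=-2, e=sp−y=-0.75; I=-2.75, D=e−e_prev=1.25; u=2·(-0.75)+1/2·(-2.75)+0·1.25=-2.875; next y=3/10·(-1.25)+1/4·(-2.875)=-1.09375
n=2: y=-1.09375, sp=-2, e=sp−y=-0.90625; I=-3.65625, D=e−e_prev=-0.15625; u=2·(-0.90625)+1/2·(-3.65625)+0·(-0.15625)=-3.640625; next y=3/10·(-1.09375)+1/4·(-3.640625)≈-1.238281
n=3: y≈-1.238281, sp=-1, e=sp−y≈0.238281; I≈-3.417969, D=e−e_prev≈1.144531; u=2·0.238281+1/2·(-3.417969)+0·1.144531≈-1.232422; next y=3/10·(-1.238281)+1/4·(-1.232422)≈-0.679590
n=4: y≈-0.679590, sp=-1, e=sp−y≈-0.320410; I≈-3.738379, D=e−e_prev≈-0.558691; u=2·(-0.320410)+1/2·(-3.738379)+0·(-0.558691)≈-2.510010; next y=3/10·(-0.679590)+1/4·(-2.510010)≈-0.831379
n=5: y≈-0.831379, sp=-1, e=sp−y≈-0.168621; I≈-3.907000, D=e−e_prev≈0.151790; u=2·(-0.168621)+1/2·(-3.907000)+0·0.151790≈-2.290741; next y=3/10·(-0.831379)+1/4·(-2.290741)≈-0.822099
n=6: y≈-0.822099, sp=-1, e=sp−y≈-0.177901; I≈-4.084900, D=e−e_prev≈-0.009280; u=2·(-0.177901)+1/2·(-4.084900)+0·(-0.009280)≈-2.398252; next y=3/10·(-0.822099)+1/4·(-2.398252)≈-0.846193
n=7: y≈-0.846193, sp=-1, e=sp−y≈-0.153807; I≈-4.238708, D=e−e_prev≈0.024094; u=2·(-0.153807)+1/2·(-4.238708)+0·0.024094≈-2.426968; next y=3/10·(-0.846193)+1/4·(-2.426968)≈-0.860600
n=8: y≈-0.860600, sp=-1, e=sp−y≈-0.139400; I≈-4.378108, D=e−e_prev≈0.014407; u=2·(-0.139400)+1/2·(-4.378108)+0·0.014407≈-2.467854; next y=3/10·(-0.860600)+1/4·(-2.467854)≈-0.875143
n=9: y≈-0.875143, sp=-1, e=sp−y≈-0.124857; I≈-4.502964, D=e−e_prev≈0.014544; u=2·(-0.124857)+1/2·(-4.502964)+0·0.014544≈-2.501195; next y=3/10·(-0.875143)+1/4·(-2.501195)≈-0.887842
n=10: y≈-0.887842, sp=-1, e=sp−y≈-0.112158; I≈-4.615122, D=e−e_prev≈0.012698; u=2·(-0.112158)+1/2·(-4.615122)+0·0.012698≈-2.531878; next y=3/10·(-0.887842)+1/4·(-2.531878)≈-0.899322

0 -2 -5.000 0.000
1 -2 -2.875 -1.250
2 -2 -3.641 -1.094
3 -1 -1.232 -1.238
4 -1 -2.510 -0.680
5 -1 -2.291 -0.831
6 -1 -2.398 -0.822
7 -1 -2.427 -0.846
8 -1 -2.468 -0.861
9 -1 -2.501 -0.875
10 -1 -2.532 -0.888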